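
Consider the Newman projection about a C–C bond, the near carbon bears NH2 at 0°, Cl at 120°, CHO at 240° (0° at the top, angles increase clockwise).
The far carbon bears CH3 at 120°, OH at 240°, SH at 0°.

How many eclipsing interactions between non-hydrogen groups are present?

Non-H eclipsing pairs: NH2(0°)/SH(0°); Cl(120°)/CH3(120°); CHO(240°)/OH(240°) — 3 interactions.

3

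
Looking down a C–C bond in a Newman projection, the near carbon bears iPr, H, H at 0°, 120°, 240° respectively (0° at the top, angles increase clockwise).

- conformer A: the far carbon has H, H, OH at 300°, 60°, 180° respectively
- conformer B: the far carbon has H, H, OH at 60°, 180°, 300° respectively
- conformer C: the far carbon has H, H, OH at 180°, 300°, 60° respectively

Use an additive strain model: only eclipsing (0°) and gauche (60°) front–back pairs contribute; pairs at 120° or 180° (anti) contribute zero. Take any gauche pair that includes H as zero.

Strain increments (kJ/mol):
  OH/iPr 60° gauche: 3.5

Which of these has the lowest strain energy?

A

A (staggered): no non-H gauche contacts → 0.0 kJ/mol.
B is staggered. iPr at 0° is gauche with OH at 300° (3.5). Total 3.5 kJ/mol.
C is staggered. iPr at 0° is gauche with OH at 60° (3.5). Total 3.5 kJ/mol.
A has the lowest total (0.0 kJ/mol).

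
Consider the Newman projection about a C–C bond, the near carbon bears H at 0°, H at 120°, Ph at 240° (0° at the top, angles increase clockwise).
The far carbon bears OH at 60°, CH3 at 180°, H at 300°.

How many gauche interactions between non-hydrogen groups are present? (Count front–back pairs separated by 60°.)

1

Non-H gauche pairs: Ph(240°)/CH3(180°) — 1 interaction.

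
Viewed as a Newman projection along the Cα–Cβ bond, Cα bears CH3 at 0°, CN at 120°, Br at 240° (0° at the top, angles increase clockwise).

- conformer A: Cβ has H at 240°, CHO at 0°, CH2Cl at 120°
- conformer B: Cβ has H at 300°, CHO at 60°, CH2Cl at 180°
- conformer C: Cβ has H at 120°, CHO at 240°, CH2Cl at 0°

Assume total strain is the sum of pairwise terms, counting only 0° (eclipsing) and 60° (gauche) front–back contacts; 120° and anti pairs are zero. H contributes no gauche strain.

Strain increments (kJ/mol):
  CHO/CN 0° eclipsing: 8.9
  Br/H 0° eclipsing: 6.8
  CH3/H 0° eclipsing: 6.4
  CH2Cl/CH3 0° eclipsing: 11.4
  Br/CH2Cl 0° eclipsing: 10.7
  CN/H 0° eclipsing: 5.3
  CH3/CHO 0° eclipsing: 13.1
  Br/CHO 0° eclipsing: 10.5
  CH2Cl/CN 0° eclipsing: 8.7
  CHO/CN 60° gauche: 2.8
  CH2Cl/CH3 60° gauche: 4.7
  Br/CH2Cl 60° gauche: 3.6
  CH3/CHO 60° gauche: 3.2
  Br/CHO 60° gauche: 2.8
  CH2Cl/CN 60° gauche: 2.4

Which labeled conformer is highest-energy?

A is eclipsed. CH3 at 0° is eclipsed with CHO at 0° (13.1); CN at 120° is eclipsed with CH2Cl at 120° (8.7); Br at 240° is eclipsed with H at 240° (6.8). Total 28.6 kJ/mol.
B is staggered. CH3 at 0° is gauche with CHO at 60° (3.2); CN at 120° is gauche with CHO at 60° (2.8); CN at 120° is gauche with CH2Cl at 180° (2.4); Br at 240° is gauche with CH2Cl at 180° (3.6). Total 12.0 kJ/mol.
C is eclipsed. CH3 at 0° is eclipsed with CH2Cl at 0° (11.4); CN at 120° is eclipsed with H at 120° (5.3); Br at 240° is eclipsed with CHO at 240° (10.5). Total 27.2 kJ/mol.
A has the highest total (28.6 kJ/mol).

A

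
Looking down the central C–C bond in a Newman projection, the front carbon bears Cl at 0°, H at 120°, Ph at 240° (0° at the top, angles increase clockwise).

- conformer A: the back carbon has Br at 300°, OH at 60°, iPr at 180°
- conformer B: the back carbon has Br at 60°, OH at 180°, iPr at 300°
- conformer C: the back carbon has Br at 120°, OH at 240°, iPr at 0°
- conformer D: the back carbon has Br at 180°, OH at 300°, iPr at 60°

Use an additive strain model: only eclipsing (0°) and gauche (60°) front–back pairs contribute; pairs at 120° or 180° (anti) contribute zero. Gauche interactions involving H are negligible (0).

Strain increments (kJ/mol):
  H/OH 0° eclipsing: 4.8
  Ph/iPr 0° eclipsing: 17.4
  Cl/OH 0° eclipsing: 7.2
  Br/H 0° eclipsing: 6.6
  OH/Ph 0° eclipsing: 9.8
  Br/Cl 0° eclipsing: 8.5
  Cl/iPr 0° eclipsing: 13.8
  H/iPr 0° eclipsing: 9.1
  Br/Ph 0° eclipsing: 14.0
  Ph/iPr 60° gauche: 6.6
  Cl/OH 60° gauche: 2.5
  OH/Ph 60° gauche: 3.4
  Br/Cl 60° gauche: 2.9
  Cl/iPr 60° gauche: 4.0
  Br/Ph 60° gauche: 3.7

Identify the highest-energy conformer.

C

A (staggered): Cl(0°)/Br(300°) gauche 2.9; Cl(0°)/OH(60°) gauche 2.5; Ph(240°)/Br(300°) gauche 3.7; Ph(240°)/iPr(180°) gauche 6.6 → 15.7 kJ/mol.
B (staggered): Cl(0°)/Br(60°) gauche 2.9; Cl(0°)/iPr(300°) gauche 4.0; Ph(240°)/OH(180°) gauche 3.4; Ph(240°)/iPr(300°) gauche 6.6 → 16.9 kJ/mol.
C (eclipsed): Cl(0°)/iPr(0°) eclipsed 13.8; H(120°)/Br(120°) eclipsed 6.6; Ph(240°)/OH(240°) eclipsed 9.8 → 30.2 kJ/mol.
D (staggered): Cl(0°)/OH(300°) gauche 2.5; Cl(0°)/iPr(60°) gauche 4.0; Ph(240°)/Br(180°) gauche 3.7; Ph(240°)/OH(300°) gauche 3.4 → 13.6 kJ/mol.
C has the highest total (30.2 kJ/mol).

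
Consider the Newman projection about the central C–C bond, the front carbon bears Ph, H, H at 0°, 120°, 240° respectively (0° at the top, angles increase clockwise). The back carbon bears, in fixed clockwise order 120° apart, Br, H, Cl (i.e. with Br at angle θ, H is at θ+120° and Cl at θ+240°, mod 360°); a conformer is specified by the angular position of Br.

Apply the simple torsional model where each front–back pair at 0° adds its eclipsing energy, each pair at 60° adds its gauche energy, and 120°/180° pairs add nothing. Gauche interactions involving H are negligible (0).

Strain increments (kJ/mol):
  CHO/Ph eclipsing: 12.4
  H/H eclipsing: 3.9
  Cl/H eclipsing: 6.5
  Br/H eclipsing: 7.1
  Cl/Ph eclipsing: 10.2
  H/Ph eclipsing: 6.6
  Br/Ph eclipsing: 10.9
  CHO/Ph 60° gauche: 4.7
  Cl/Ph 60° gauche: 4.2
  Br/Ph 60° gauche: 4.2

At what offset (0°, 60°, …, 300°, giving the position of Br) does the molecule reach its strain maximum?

Br at 0° (eclipsed): Ph–Br eclipsed, H–H eclipsed, H–Cl eclipsed; 10.9 + 3.9 + 6.5 = 21.3 kJ/mol.
Br at 60° (staggered): Ph–Br gauche, Ph–Cl gauche; 4.2 + 4.2 = 8.4 kJ/mol.
Br at 120° (eclipsed): Ph–Cl eclipsed, H–Br eclipsed, H–H eclipsed; 10.2 + 7.1 + 3.9 = 21.2 kJ/mol.
Br at 180° (staggered): Ph–Cl gauche; 4.2 = 4.2 kJ/mol.
Br at 240° (eclipsed): Ph–H eclipsed, H–Cl eclipsed, H–Br eclipsed; 6.6 + 6.5 + 7.1 = 20.2 kJ/mol.
Br at 300° (staggered): Ph–Br gauche; 4.2 = 4.2 kJ/mol.
The maximum (21.3 kJ/mol) occurs with Br at 0°.

0°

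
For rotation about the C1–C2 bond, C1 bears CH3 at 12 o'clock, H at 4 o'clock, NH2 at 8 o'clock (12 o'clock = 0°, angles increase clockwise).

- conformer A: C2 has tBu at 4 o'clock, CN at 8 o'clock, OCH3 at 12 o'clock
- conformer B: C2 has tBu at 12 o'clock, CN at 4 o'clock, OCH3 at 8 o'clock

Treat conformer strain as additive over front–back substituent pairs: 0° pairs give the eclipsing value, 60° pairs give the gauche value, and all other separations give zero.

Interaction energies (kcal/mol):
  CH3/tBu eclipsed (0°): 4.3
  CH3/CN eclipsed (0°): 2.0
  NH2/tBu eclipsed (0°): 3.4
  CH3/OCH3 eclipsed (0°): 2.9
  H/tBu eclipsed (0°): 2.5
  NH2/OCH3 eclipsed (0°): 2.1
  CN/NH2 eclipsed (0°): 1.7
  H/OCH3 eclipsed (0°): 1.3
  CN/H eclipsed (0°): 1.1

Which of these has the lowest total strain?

A (eclipsed): CH3–OCH3 eclipsed, H–tBu eclipsed, NH2–CN eclipsed; 2.9 + 2.5 + 1.7 = 7.1 kcal/mol.
B (eclipsed): CH3–tBu eclipsed, H–CN eclipsed, NH2–OCH3 eclipsed; 4.3 + 1.1 + 2.1 = 7.5 kcal/mol.
A has the lowest total (7.1 kcal/mol).

A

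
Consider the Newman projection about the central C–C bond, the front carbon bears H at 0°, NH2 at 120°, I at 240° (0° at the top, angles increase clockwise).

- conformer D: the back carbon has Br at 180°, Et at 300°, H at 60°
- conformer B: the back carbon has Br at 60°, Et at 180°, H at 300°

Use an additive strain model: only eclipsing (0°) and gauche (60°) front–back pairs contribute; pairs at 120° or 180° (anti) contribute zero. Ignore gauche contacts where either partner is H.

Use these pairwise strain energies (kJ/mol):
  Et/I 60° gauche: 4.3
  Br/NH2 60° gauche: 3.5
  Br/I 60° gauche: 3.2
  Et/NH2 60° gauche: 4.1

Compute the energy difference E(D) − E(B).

D (staggered): NH2–Br gauche, I–Br gauche, I–Et gauche; 3.5 + 3.2 + 4.3 = 11.0 kJ/mol.
B (staggered): NH2–Br gauche, NH2–Et gauche, I–Et gauche; 3.5 + 4.1 + 4.3 = 11.9 kJ/mol.
E(D) − E(B) = 11.0 − 11.9 = -0.9 kJ/mol.

-0.9 kJ/mol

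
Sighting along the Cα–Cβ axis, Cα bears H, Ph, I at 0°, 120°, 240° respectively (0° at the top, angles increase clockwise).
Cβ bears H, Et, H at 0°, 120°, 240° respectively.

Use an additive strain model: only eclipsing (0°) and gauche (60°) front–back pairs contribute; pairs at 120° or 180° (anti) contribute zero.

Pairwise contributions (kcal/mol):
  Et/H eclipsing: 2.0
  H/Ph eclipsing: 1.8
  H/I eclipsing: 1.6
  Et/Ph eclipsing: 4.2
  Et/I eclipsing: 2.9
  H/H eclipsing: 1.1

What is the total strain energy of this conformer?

This conformer (eclipsed): H(0°)/H(0°) eclipsed 1.1; Ph(120°)/Et(120°) eclipsed 4.2; I(240°)/H(240°) eclipsed 1.6 → 6.9 kcal/mol.

6.9 kcal/mol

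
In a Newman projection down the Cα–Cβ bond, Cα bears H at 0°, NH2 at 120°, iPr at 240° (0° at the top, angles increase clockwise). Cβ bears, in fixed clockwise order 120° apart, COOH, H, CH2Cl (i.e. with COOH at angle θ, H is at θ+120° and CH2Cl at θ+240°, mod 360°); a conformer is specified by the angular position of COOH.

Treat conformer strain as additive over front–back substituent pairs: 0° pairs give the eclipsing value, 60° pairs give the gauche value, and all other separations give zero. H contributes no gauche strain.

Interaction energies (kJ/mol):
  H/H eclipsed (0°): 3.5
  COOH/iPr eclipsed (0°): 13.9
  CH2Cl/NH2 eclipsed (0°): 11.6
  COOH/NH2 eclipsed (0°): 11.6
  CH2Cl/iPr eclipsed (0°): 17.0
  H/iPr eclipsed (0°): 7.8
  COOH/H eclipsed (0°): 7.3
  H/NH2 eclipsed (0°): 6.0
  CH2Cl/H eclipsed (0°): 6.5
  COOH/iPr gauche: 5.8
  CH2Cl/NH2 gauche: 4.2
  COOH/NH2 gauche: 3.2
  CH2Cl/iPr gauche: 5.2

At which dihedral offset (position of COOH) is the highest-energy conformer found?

0°

COOH at 0° (eclipsed): H–COOH eclipsed, NH2–H eclipsed, iPr–CH2Cl eclipsed; 7.3 + 6.0 + 17.0 = 30.3 kJ/mol.
COOH at 60° (staggered): NH2–COOH gauche, iPr–CH2Cl gauche; 3.2 + 5.2 = 8.4 kJ/mol.
COOH at 120° (eclipsed): H–CH2Cl eclipsed, NH2–COOH eclipsed, iPr–H eclipsed; 6.5 + 11.6 + 7.8 = 25.9 kJ/mol.
COOH at 180° (staggered): NH2–COOH gauche, NH2–CH2Cl gauche, iPr–COOH gauche; 3.2 + 4.2 + 5.8 = 13.2 kJ/mol.
COOH at 240° (eclipsed): H–H eclipsed, NH2–CH2Cl eclipsed, iPr–COOH eclipsed; 3.5 + 11.6 + 13.9 = 29.0 kJ/mol.
COOH at 300° (staggered): NH2–CH2Cl gauche, iPr–COOH gauche, iPr–CH2Cl gauche; 4.2 + 5.8 + 5.2 = 15.2 kJ/mol.
The maximum (30.3 kJ/mol) occurs with COOH at 0°.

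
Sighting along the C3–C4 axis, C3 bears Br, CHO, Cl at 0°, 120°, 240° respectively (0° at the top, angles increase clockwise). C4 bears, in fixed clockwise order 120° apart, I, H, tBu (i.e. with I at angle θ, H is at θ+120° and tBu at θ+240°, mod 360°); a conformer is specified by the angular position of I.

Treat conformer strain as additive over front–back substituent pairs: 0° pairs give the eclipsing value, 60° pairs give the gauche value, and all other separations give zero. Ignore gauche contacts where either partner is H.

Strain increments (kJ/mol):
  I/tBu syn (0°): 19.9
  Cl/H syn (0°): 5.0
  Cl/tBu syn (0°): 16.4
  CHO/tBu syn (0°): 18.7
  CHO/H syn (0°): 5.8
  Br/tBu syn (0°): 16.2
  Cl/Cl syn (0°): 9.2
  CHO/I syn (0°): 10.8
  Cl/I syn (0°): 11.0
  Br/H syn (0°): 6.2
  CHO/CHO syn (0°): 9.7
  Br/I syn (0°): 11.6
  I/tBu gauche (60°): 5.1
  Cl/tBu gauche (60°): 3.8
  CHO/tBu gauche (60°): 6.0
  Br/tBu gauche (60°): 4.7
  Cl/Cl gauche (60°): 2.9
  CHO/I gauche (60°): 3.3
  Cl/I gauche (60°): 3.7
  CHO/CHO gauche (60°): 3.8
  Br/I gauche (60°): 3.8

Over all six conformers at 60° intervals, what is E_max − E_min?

20.3 kJ/mol

I at 0° (eclipsed): Br(0°)/I(0°) eclipsed 11.6; CHO(120°)/H(120°) eclipsed 5.8; Cl(240°)/tBu(240°) eclipsed 16.4 → 33.8 kJ/mol.
I at 60° (staggered): Br(0°)/I(60°) gauche 3.8; Br(0°)/tBu(300°) gauche 4.7; CHO(120°)/I(60°) gauche 3.3; Cl(240°)/tBu(300°) gauche 3.8 → 15.6 kJ/mol.
I at 120° (eclipsed): Br(0°)/tBu(0°) eclipsed 16.2; CHO(120°)/I(120°) eclipsed 10.8; Cl(240°)/H(240°) eclipsed 5.0 → 32.0 kJ/mol.
I at 180° (staggered): Br(0°)/tBu(60°) gauche 4.7; CHO(120°)/I(180°) gauche 3.3; CHO(120°)/tBu(60°) gauche 6.0; Cl(240°)/I(180°) gauche 3.7 → 17.7 kJ/mol.
I at 240° (eclipsed): Br(0°)/H(0°) eclipsed 6.2; CHO(120°)/tBu(120°) eclipsed 18.7; Cl(240°)/I(240°) eclipsed 11.0 → 35.9 kJ/mol.
I at 300° (staggered): Br(0°)/I(300°) gauche 3.8; CHO(120°)/tBu(180°) gauche 6.0; Cl(240°)/I(300°) gauche 3.7; Cl(240°)/tBu(180°) gauche 3.8 → 17.3 kJ/mol.
Max at 240° (35.9 kJ/mol), min at 60° (15.6 kJ/mol); barrier = 20.3 kJ/mol.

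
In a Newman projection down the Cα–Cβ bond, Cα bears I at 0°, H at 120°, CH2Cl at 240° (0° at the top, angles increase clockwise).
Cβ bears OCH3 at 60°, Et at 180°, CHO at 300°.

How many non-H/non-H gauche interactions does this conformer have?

Non-H gauche pairs: I(0°)/OCH3(60°); I(0°)/CHO(300°); CH2Cl(240°)/Et(180°); CH2Cl(240°)/CHO(300°) — 4 interactions.

4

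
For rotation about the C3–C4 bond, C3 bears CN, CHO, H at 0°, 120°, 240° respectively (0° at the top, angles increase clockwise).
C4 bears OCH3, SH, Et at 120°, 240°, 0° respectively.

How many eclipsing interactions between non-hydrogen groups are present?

2

Non-H eclipsing pairs: CN(0°)/Et(0°); CHO(120°)/OCH3(120°) — 2 interactions.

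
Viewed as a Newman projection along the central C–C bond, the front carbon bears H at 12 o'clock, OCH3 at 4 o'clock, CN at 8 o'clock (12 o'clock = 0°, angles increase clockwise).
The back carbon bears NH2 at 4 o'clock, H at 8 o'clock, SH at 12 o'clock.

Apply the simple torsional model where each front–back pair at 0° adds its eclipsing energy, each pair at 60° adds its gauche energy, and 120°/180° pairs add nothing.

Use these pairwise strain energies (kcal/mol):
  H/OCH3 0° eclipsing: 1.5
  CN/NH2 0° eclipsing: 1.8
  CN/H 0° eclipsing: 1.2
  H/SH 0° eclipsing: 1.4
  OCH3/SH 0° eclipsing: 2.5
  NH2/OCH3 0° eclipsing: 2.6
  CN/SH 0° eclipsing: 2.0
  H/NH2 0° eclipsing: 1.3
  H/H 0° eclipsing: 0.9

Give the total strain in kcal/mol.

This conformer (eclipsed): H(0°)/SH(0°) eclipsed 1.4; OCH3(120°)/NH2(120°) eclipsed 2.6; CN(240°)/H(240°) eclipsed 1.2 → 5.2 kcal/mol.

5.2 kcal/mol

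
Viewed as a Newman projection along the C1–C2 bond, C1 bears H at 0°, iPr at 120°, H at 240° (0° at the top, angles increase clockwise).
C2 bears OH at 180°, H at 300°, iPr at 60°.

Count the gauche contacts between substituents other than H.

2

Non-H gauche pairs: iPr(120°)/OH(180°); iPr(120°)/iPr(60°) — 2 interactions.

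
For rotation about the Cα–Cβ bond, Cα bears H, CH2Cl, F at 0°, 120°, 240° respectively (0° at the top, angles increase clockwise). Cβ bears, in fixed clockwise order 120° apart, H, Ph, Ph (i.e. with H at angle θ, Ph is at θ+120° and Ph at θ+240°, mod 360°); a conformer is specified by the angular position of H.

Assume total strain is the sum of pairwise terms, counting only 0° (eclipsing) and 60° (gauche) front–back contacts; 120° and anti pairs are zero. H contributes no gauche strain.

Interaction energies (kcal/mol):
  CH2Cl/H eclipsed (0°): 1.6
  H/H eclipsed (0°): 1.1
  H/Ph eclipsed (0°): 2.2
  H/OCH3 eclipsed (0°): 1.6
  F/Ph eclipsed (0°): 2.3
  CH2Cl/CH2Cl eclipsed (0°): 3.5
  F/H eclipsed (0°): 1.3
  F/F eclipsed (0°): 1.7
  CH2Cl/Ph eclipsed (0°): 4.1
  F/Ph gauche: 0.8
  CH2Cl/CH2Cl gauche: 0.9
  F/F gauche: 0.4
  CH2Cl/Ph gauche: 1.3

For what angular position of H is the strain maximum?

240°

H at 0° (eclipsed): H–H eclipsed, CH2Cl–Ph eclipsed, F–Ph eclipsed; 1.1 + 4.1 + 2.3 = 7.5 kcal/mol.
H at 60° (staggered): CH2Cl–Ph gauche, F–Ph gauche, F–Ph gauche; 1.3 + 0.8 + 0.8 = 2.9 kcal/mol.
H at 120° (eclipsed): H–Ph eclipsed, CH2Cl–H eclipsed, F–Ph eclipsed; 2.2 + 1.6 + 2.3 = 6.1 kcal/mol.
H at 180° (staggered): CH2Cl–Ph gauche, F–Ph gauche; 1.3 + 0.8 = 2.1 kcal/mol.
H at 240° (eclipsed): H–Ph eclipsed, CH2Cl–Ph eclipsed, F–H eclipsed; 2.2 + 4.1 + 1.3 = 7.6 kcal/mol.
H at 300° (staggered): CH2Cl–Ph gauche, CH2Cl–Ph gauche, F–Ph gauche; 1.3 + 1.3 + 0.8 = 3.4 kcal/mol.
The maximum (7.6 kcal/mol) occurs with H at 240°.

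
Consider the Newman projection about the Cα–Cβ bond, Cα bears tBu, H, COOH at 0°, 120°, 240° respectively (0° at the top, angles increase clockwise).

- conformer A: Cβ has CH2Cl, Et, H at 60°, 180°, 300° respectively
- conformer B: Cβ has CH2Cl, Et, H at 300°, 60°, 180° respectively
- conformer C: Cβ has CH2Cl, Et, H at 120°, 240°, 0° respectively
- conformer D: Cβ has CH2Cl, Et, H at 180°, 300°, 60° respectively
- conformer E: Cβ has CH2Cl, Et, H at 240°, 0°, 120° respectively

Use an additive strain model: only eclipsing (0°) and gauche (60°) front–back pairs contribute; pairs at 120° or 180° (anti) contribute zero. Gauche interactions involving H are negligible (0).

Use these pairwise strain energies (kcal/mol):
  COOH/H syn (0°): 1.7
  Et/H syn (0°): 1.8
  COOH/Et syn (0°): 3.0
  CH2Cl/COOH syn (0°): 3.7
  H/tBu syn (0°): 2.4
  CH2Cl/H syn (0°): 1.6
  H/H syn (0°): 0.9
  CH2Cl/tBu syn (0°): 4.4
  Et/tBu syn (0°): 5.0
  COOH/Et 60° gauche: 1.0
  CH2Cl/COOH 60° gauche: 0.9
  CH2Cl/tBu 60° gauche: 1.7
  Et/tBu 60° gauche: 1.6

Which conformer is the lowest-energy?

A (staggered): tBu–CH2Cl gauche, COOH–Et gauche; 1.7 + 1.0 = 2.7 kcal/mol.
B (staggered): tBu–CH2Cl gauche, tBu–Et gauche, COOH–CH2Cl gauche; 1.7 + 1.6 + 0.9 = 4.2 kcal/mol.
C (eclipsed): tBu–H eclipsed, H–CH2Cl eclipsed, COOH–Et eclipsed; 2.4 + 1.6 + 3.0 = 7.0 kcal/mol.
D (staggered): tBu–Et gauche, COOH–CH2Cl gauche, COOH–Et gauche; 1.6 + 0.9 + 1.0 = 3.5 kcal/mol.
E (eclipsed): tBu–Et eclipsed, H–H eclipsed, COOH–CH2Cl eclipsed; 5.0 + 0.9 + 3.7 = 9.6 kcal/mol.
A has the lowest total (2.7 kcal/mol).

A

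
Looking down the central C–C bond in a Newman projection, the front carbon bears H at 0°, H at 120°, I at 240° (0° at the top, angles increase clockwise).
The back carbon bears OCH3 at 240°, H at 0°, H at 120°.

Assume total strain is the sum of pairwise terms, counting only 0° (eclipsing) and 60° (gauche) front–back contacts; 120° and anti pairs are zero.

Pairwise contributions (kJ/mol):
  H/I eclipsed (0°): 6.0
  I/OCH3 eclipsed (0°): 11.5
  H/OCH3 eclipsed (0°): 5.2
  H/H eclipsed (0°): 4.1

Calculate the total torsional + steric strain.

19.7 kJ/mol

This conformer (eclipsed): H(0°)/H(0°) eclipsed 4.1; H(120°)/H(120°) eclipsed 4.1; I(240°)/OCH3(240°) eclipsed 11.5 → 19.7 kJ/mol.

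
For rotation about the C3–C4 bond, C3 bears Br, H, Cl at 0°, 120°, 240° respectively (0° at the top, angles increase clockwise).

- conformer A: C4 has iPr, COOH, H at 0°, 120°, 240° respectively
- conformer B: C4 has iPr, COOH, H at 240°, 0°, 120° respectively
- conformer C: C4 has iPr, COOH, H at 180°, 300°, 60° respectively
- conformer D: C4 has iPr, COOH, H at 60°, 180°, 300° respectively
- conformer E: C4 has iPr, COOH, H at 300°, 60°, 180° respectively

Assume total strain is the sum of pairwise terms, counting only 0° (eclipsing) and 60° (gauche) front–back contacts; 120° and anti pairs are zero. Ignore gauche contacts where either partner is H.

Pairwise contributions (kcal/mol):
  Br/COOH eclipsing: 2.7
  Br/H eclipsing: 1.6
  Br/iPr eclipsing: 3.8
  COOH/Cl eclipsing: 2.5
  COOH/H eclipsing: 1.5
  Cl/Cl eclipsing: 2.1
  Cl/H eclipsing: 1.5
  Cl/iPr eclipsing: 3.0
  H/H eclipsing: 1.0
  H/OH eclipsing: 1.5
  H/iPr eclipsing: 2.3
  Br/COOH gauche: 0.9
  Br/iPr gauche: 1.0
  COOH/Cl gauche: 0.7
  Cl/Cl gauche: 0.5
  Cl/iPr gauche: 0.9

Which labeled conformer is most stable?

A (eclipsed): Br–iPr eclipsed, H–COOH eclipsed, Cl–H eclipsed; 3.8 + 1.5 + 1.5 = 6.8 kcal/mol.
B (eclipsed): Br–COOH eclipsed, H–H eclipsed, Cl–iPr eclipsed; 2.7 + 1.0 + 3.0 = 6.7 kcal/mol.
C (staggered): Br–COOH gauche, Cl–iPr gauche, Cl–COOH gauche; 0.9 + 0.9 + 0.7 = 2.5 kcal/mol.
D (staggered): Br–iPr gauche, Cl–COOH gauche; 1.0 + 0.7 = 1.7 kcal/mol.
E (staggered): Br–iPr gauche, Br–COOH gauche, Cl–iPr gauche; 1.0 + 0.9 + 0.9 = 2.8 kcal/mol.
D has the lowest total (1.7 kcal/mol).

D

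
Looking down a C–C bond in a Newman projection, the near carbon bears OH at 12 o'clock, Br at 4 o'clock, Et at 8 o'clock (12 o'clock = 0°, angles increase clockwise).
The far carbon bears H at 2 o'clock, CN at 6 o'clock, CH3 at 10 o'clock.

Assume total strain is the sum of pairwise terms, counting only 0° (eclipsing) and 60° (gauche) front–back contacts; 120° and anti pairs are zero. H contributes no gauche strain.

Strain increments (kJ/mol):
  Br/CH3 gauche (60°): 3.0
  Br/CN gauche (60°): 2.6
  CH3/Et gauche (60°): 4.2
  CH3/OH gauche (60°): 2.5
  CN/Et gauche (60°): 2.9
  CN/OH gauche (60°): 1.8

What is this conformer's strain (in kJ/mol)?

This conformer (staggered): OH(0°)/CH3(300°) gauche 2.5; Br(120°)/CN(180°) gauche 2.6; Et(240°)/CN(180°) gauche 2.9; Et(240°)/CH3(300°) gauche 4.2 → 12.2 kJ/mol.

12.2 kJ/mol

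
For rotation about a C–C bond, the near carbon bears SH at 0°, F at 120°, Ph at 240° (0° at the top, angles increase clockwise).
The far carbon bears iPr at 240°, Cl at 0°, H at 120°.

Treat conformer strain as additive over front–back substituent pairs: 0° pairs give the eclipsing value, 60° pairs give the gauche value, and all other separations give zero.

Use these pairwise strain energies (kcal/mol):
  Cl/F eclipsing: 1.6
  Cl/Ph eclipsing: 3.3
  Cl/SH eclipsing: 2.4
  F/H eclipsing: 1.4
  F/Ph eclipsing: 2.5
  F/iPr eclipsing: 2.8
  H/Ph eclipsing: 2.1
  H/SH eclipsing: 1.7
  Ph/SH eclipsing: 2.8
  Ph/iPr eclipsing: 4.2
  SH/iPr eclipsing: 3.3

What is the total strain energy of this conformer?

This conformer is eclipsed. SH at 0° is eclipsed with Cl at 0° (2.4); F at 120° is eclipsed with H at 120° (1.4); Ph at 240° is eclipsed with iPr at 240° (4.2). Total 8.0 kcal/mol.

8.0 kcal/mol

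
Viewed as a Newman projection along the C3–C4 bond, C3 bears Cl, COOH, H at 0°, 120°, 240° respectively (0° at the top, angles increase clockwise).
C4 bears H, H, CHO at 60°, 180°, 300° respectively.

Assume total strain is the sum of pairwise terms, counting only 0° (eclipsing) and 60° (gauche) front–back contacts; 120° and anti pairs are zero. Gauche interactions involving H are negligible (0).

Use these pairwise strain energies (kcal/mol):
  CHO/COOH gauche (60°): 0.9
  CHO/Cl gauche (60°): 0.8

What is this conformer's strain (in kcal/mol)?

0.8 kcal/mol

This conformer (staggered): Cl–CHO gauche; 0.8 = 0.8 kcal/mol.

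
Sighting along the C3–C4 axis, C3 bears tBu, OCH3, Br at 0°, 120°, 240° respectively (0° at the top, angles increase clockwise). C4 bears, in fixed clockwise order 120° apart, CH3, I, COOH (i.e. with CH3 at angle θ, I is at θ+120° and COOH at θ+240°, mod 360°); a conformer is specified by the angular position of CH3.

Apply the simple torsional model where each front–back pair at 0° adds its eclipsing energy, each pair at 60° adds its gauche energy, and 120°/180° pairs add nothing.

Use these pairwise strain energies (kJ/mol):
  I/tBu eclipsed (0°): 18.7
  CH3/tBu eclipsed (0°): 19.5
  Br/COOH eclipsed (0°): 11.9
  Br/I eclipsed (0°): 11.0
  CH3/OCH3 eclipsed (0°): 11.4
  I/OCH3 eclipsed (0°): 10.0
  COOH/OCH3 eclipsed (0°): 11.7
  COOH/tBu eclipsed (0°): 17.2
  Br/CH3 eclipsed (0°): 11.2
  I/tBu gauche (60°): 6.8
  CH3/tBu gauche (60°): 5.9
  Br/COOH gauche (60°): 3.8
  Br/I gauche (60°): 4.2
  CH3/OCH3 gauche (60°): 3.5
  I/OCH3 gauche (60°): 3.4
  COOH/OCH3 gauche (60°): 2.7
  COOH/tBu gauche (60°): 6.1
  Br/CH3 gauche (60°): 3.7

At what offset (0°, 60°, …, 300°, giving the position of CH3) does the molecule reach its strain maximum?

240°

CH3 at 0° is eclipsed. tBu at 0° is eclipsed with CH3 at 0° (19.5); OCH3 at 120° is eclipsed with I at 120° (10.0); Br at 240° is eclipsed with COOH at 240° (11.9). Total 41.4 kJ/mol.
CH3 at 60° is staggered. tBu at 0° is gauche with CH3 at 60° (5.9); tBu at 0° is gauche with COOH at 300° (6.1); OCH3 at 120° is gauche with CH3 at 60° (3.5); OCH3 at 120° is gauche with I at 180° (3.4); Br at 240° is gauche with I at 180° (4.2); Br at 240° is gauche with COOH at 300° (3.8). Total 26.9 kJ/mol.
CH3 at 120° is eclipsed. tBu at 0° is eclipsed with COOH at 0° (17.2); OCH3 at 120° is eclipsed with CH3 at 120° (11.4); Br at 240° is eclipsed with I at 240° (11.0). Total 39.6 kJ/mol.
CH3 at 180° is staggered. tBu at 0° is gauche with I at 300° (6.8); tBu at 0° is gauche with COOH at 60° (6.1); OCH3 at 120° is gauche with CH3 at 180° (3.5); OCH3 at 120° is gauche with COOH at 60° (2.7); Br at 240° is gauche with CH3 at 180° (3.7); Br at 240° is gauche with I at 300° (4.2). Total 27.0 kJ/mol.
CH3 at 240° is eclipsed. tBu at 0° is eclipsed with I at 0° (18.7); OCH3 at 120° is eclipsed with COOH at 120° (11.7); Br at 240° is eclipsed with CH3 at 240° (11.2). Total 41.6 kJ/mol.
CH3 at 300° is staggered. tBu at 0° is gauche with CH3 at 300° (5.9); tBu at 0° is gauche with I at 60° (6.8); OCH3 at 120° is gauche with I at 60° (3.4); OCH3 at 120° is gauche with COOH at 180° (2.7); Br at 240° is gauche with CH3 at 300° (3.7); Br at 240° is gauche with COOH at 180° (3.8). Total 26.3 kJ/mol.
The maximum (41.6 kJ/mol) occurs with CH3 at 240°.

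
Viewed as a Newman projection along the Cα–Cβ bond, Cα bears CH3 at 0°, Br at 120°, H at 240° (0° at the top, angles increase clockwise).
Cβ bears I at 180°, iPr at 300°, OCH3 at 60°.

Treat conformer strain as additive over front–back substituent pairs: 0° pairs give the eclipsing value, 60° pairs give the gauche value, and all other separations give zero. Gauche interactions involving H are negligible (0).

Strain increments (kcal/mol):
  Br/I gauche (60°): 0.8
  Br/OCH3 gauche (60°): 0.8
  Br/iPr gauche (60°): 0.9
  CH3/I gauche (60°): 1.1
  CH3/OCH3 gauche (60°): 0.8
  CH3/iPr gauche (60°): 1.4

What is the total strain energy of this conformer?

3.8 kcal/mol

This conformer (staggered): CH3(0°)/iPr(300°) gauche 1.4; CH3(0°)/OCH3(60°) gauche 0.8; Br(120°)/I(180°) gauche 0.8; Br(120°)/OCH3(60°) gauche 0.8 → 3.8 kcal/mol.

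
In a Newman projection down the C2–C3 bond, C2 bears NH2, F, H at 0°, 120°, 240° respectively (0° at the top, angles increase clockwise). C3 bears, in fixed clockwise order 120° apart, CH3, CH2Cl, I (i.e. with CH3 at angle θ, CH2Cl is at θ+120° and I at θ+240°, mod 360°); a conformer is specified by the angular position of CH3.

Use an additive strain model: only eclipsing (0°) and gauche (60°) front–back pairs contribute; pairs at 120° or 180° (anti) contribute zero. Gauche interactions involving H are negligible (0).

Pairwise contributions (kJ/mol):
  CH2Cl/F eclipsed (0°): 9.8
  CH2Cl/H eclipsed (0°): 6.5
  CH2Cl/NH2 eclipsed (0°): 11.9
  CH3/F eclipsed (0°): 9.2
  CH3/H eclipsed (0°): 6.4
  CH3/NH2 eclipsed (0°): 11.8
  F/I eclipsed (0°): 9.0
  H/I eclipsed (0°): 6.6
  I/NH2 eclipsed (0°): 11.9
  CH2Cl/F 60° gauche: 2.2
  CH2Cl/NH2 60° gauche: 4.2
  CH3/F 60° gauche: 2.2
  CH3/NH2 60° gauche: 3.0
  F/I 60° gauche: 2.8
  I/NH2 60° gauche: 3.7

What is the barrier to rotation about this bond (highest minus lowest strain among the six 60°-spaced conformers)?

17.1 kJ/mol

CH3 at 0° (eclipsed): NH2–CH3 eclipsed, F–CH2Cl eclipsed, H–I eclipsed; 11.8 + 9.8 + 6.6 = 28.2 kJ/mol.
CH3 at 60° (staggered): NH2–CH3 gauche, NH2–I gauche, F–CH3 gauche, F–CH2Cl gauche; 3.0 + 3.7 + 2.2 + 2.2 = 11.1 kJ/mol.
CH3 at 120° (eclipsed): NH2–I eclipsed, F–CH3 eclipsed, H–CH2Cl eclipsed; 11.9 + 9.2 + 6.5 = 27.6 kJ/mol.
CH3 at 180° (staggered): NH2–CH2Cl gauche, NH2–I gauche, F–CH3 gauche, F–I gauche; 4.2 + 3.7 + 2.2 + 2.8 = 12.9 kJ/mol.
CH3 at 240° (eclipsed): NH2–CH2Cl eclipsed, F–I eclipsed, H–CH3 eclipsed; 11.9 + 9.0 + 6.4 = 27.3 kJ/mol.
CH3 at 300° (staggered): NH2–CH3 gauche, NH2–CH2Cl gauche, F–CH2Cl gauche, F–I gauche; 3.0 + 4.2 + 2.2 + 2.8 = 12.2 kJ/mol.
Max at 0° (28.2 kJ/mol), min at 60° (11.1 kJ/mol); barrier = 17.1 kJ/mol.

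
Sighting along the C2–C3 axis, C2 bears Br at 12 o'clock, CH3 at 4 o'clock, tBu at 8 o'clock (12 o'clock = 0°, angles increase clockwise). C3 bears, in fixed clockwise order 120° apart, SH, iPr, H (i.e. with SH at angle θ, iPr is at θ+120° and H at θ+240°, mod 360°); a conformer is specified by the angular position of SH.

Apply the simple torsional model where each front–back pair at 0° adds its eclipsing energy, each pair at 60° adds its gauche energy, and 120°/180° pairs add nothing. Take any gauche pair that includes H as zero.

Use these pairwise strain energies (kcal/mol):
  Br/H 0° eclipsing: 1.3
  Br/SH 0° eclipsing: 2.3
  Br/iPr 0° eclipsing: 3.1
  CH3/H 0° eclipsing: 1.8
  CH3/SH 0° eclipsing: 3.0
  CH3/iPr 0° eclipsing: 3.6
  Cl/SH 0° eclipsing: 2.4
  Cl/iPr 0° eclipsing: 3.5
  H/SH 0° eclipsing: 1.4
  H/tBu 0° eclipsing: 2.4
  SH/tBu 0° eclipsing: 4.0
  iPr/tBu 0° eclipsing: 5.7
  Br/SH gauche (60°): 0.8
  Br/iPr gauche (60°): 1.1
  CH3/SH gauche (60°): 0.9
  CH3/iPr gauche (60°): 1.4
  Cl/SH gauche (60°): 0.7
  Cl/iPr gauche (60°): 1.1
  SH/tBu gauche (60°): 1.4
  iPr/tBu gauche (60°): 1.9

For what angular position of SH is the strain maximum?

120°

SH at 0° (eclipsed): Br(0°)/SH(0°) eclipsed 2.3; CH3(120°)/iPr(120°) eclipsed 3.6; tBu(240°)/H(240°) eclipsed 2.4 → 8.3 kcal/mol.
SH at 60° (staggered): Br(0°)/SH(60°) gauche 0.8; CH3(120°)/SH(60°) gauche 0.9; CH3(120°)/iPr(180°) gauche 1.4; tBu(240°)/iPr(180°) gauche 1.9 → 5.0 kcal/mol.
SH at 120° (eclipsed): Br(0°)/H(0°) eclipsed 1.3; CH3(120°)/SH(120°) eclipsed 3.0; tBu(240°)/iPr(240°) eclipsed 5.7 → 10.0 kcal/mol.
SH at 180° (staggered): Br(0°)/iPr(300°) gauche 1.1; CH3(120°)/SH(180°) gauche 0.9; tBu(240°)/SH(180°) gauche 1.4; tBu(240°)/iPr(300°) gauche 1.9 → 5.3 kcal/mol.
SH at 240° (eclipsed): Br(0°)/iPr(0°) eclipsed 3.1; CH3(120°)/H(120°) eclipsed 1.8; tBu(240°)/SH(240°) eclipsed 4.0 → 8.9 kcal/mol.
SH at 300° (staggered): Br(0°)/SH(300°) gauche 0.8; Br(0°)/iPr(60°) gauche 1.1; CH3(120°)/iPr(60°) gauche 1.4; tBu(240°)/SH(300°) gauche 1.4 → 4.7 kcal/mol.
The maximum (10.0 kcal/mol) occurs with SH at 120°.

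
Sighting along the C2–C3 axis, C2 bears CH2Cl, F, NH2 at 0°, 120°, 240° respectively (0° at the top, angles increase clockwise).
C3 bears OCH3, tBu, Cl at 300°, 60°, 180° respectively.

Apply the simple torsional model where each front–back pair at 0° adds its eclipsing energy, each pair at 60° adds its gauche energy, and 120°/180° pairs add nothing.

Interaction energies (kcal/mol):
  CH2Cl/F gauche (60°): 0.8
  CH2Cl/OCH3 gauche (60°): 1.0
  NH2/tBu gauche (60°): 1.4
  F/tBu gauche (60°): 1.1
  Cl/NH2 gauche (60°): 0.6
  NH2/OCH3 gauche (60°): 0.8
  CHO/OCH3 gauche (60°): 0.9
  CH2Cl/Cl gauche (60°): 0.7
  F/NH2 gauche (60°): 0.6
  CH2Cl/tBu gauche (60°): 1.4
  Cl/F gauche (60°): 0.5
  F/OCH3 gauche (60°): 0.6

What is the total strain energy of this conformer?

This conformer (staggered): CH2Cl(0°)/OCH3(300°) gauche 1.0; CH2Cl(0°)/tBu(60°) gauche 1.4; F(120°)/tBu(60°) gauche 1.1; F(120°)/Cl(180°) gauche 0.5; NH2(240°)/OCH3(300°) gauche 0.8; NH2(240°)/Cl(180°) gauche 0.6 → 5.4 kcal/mol.

5.4 kcal/mol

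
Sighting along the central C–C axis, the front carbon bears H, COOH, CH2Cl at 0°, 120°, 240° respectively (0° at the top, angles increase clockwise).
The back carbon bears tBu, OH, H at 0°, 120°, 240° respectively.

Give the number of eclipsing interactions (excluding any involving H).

1

Non-H eclipsing pairs: COOH(120°)/OH(120°) — 1 interaction.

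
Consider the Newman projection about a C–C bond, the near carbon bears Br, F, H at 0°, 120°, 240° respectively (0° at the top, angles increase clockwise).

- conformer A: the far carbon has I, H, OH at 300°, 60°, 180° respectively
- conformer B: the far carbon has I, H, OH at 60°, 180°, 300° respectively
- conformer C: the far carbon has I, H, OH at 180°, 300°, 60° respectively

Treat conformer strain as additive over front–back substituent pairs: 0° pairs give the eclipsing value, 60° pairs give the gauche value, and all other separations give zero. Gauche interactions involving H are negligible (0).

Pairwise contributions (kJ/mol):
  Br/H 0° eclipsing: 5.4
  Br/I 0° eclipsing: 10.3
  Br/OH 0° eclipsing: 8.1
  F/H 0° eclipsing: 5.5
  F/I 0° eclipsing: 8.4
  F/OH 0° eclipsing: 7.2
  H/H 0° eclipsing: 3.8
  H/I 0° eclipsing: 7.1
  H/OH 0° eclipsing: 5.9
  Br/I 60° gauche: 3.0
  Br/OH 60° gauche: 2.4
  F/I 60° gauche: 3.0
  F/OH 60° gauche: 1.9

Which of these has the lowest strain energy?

A

A (staggered): Br–I gauche, F–OH gauche; 3.0 + 1.9 = 4.9 kJ/mol.
B (staggered): Br–I gauche, Br–OH gauche, F–I gauche; 3.0 + 2.4 + 3.0 = 8.4 kJ/mol.
C (staggered): Br–OH gauche, F–I gauche, F–OH gauche; 2.4 + 3.0 + 1.9 = 7.3 kJ/mol.
A has the lowest total (4.9 kJ/mol).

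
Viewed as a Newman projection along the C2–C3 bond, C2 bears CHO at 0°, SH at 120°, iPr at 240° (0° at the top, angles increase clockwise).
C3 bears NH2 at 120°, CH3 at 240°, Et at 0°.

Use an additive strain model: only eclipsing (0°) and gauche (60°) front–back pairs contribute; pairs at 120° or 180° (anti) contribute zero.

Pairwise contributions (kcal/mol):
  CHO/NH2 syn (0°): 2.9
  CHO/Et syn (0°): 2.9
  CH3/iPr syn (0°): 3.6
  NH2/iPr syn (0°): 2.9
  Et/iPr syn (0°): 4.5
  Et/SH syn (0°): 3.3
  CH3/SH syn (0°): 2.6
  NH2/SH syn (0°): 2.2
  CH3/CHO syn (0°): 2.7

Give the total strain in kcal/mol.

This conformer (eclipsed): CHO(0°)/Et(0°) eclipsed 2.9; SH(120°)/NH2(120°) eclipsed 2.2; iPr(240°)/CH3(240°) eclipsed 3.6 → 8.7 kcal/mol.

8.7 kcal/mol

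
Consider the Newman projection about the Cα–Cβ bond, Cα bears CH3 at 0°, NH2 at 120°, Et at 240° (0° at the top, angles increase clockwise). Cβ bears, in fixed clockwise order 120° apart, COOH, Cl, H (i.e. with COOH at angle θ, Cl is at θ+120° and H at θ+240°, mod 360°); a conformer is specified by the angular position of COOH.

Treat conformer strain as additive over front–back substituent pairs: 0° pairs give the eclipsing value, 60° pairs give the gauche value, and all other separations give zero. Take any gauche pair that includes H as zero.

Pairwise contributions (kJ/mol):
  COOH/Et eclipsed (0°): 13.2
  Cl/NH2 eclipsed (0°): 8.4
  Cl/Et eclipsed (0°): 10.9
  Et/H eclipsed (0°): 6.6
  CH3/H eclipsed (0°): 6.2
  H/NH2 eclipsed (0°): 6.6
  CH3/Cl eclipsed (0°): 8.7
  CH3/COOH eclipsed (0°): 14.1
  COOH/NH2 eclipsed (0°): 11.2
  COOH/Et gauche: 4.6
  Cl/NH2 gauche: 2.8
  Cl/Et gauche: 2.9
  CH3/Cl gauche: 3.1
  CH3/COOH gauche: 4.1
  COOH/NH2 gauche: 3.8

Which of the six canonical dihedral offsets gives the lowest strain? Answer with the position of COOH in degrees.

60°

COOH at 0° (eclipsed): CH3(0°)/COOH(0°) eclipsed 14.1; NH2(120°)/Cl(120°) eclipsed 8.4; Et(240°)/H(240°) eclipsed 6.6 → 29.1 kJ/mol.
COOH at 60° (staggered): CH3(0°)/COOH(60°) gauche 4.1; NH2(120°)/COOH(60°) gauche 3.8; NH2(120°)/Cl(180°) gauche 2.8; Et(240°)/Cl(180°) gauche 2.9 → 13.6 kJ/mol.
COOH at 120° (eclipsed): CH3(0°)/H(0°) eclipsed 6.2; NH2(120°)/COOH(120°) eclipsed 11.2; Et(240°)/Cl(240°) eclipsed 10.9 → 28.3 kJ/mol.
COOH at 180° (staggered): CH3(0°)/Cl(300°) gauche 3.1; NH2(120°)/COOH(180°) gauche 3.8; Et(240°)/COOH(180°) gauche 4.6; Et(240°)/Cl(300°) gauche 2.9 → 14.4 kJ/mol.
COOH at 240° (eclipsed): CH3(0°)/Cl(0°) eclipsed 8.7; NH2(120°)/H(120°) eclipsed 6.6; Et(240°)/COOH(240°) eclipsed 13.2 → 28.5 kJ/mol.
COOH at 300° (staggered): CH3(0°)/COOH(300°) gauche 4.1; CH3(0°)/Cl(60°) gauche 3.1; NH2(120°)/Cl(60°) gauche 2.8; Et(240°)/COOH(300°) gauche 4.6 → 14.6 kJ/mol.
The minimum (13.6 kJ/mol) occurs with COOH at 60°.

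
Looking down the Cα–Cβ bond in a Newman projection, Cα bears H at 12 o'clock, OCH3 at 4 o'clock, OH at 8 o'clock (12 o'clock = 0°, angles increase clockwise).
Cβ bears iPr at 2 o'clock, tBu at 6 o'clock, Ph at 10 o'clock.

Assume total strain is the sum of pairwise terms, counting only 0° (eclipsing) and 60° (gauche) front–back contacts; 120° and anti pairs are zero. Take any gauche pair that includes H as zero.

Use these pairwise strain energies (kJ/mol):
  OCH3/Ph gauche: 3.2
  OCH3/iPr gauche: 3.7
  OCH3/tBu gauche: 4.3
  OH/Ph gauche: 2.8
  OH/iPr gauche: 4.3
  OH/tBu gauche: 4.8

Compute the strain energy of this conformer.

This conformer (staggered): OCH3(120°)/iPr(60°) gauche 3.7; OCH3(120°)/tBu(180°) gauche 4.3; OH(240°)/tBu(180°) gauche 4.8; OH(240°)/Ph(300°) gauche 2.8 → 15.6 kJ/mol.

15.6 kJ/mol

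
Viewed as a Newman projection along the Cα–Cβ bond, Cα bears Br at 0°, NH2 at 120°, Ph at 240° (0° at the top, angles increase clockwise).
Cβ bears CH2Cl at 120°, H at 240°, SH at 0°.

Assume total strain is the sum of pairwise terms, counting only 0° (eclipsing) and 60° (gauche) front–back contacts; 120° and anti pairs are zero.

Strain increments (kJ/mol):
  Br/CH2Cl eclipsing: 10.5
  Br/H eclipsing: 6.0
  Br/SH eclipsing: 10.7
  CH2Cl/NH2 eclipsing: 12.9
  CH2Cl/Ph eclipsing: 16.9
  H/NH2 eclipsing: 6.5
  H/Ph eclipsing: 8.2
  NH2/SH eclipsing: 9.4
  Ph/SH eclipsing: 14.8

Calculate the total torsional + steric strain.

This conformer (eclipsed): Br–SH eclipsed, NH2–CH2Cl eclipsed, Ph–H eclipsed; 10.7 + 12.9 + 8.2 = 31.8 kJ/mol.

31.8 kJ/mol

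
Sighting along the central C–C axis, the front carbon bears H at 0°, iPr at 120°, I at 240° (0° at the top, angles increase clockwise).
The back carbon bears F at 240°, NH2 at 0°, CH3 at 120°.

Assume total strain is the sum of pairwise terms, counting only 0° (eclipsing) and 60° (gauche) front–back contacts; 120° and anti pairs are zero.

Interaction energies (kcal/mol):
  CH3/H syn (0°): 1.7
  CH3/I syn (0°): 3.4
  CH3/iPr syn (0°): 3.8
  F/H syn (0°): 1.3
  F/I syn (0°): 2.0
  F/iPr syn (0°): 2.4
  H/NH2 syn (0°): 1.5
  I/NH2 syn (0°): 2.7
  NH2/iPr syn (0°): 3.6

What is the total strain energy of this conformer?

This conformer (eclipsed): H–NH2 eclipsed, iPr–CH3 eclipsed, I–F eclipsed; 1.5 + 3.8 + 2.0 = 7.3 kcal/mol.

7.3 kcal/mol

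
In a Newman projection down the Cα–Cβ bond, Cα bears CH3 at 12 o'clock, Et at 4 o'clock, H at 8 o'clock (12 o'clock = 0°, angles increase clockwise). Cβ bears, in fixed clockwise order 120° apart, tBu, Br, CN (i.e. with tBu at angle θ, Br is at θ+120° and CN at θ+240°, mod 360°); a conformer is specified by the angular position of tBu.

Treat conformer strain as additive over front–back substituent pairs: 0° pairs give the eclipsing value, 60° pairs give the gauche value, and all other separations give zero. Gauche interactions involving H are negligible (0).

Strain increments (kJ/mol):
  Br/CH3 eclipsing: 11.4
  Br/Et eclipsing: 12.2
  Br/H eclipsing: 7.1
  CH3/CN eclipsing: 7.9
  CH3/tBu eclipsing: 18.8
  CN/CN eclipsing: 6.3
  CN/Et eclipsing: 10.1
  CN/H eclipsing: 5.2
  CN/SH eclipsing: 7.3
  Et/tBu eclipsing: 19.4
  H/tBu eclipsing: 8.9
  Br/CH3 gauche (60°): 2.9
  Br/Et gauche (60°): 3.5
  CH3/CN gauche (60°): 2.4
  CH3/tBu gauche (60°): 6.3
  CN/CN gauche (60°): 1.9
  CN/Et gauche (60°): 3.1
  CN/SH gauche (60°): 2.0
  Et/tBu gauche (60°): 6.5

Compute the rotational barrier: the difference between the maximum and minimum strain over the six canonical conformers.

tBu at 0° (eclipsed): CH3–tBu eclipsed, Et–Br eclipsed, H–CN eclipsed; 18.8 + 12.2 + 5.2 = 36.2 kJ/mol.
tBu at 60° (staggered): CH3–tBu gauche, CH3–CN gauche, Et–tBu gauche, Et–Br gauche; 6.3 + 2.4 + 6.5 + 3.5 = 18.7 kJ/mol.
tBu at 120° (eclipsed): CH3–CN eclipsed, Et–tBu eclipsed, H–Br eclipsed; 7.9 + 19.4 + 7.1 = 34.4 kJ/mol.
tBu at 180° (staggered): CH3–Br gauche, CH3–CN gauche, Et–tBu gauche, Et–CN gauche; 2.9 + 2.4 + 6.5 + 3.1 = 14.9 kJ/mol.
tBu at 240° (eclipsed): CH3–Br eclipsed, Et–CN eclipsed, H–tBu eclipsed; 11.4 + 10.1 + 8.9 = 30.4 kJ/mol.
tBu at 300° (staggered): CH3–tBu gauche, CH3–Br gauche, Et–Br gauche, Et–CN gauche; 6.3 + 2.9 + 3.5 + 3.1 = 15.8 kJ/mol.
Max at 0° (36.2 kJ/mol), min at 180° (14.9 kJ/mol); barrier = 21.3 kJ/mol.

21.3 kJ/mol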